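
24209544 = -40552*(-597 ) 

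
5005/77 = 65 = 65.00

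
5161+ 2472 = 7633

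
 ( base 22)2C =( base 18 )32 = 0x38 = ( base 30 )1q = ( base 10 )56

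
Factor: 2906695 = 5^1* 11^1*41^1*1289^1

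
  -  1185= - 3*395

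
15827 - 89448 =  - 73621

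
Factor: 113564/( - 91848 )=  - 319/258 =- 2^( - 1) *3^( -1 )*11^1  *29^1* 43^( - 1)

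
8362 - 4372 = 3990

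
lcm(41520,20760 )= 41520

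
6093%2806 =481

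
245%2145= 245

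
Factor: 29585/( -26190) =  - 61/54 = -  2^( - 1)*3^( - 3 )*61^1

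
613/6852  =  613/6852= 0.09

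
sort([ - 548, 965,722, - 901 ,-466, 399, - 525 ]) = [ - 901,-548, - 525, - 466,399, 722,965]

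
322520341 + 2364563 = 324884904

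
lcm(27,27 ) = 27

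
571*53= 30263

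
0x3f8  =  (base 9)1348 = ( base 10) 1016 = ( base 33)UQ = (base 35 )t1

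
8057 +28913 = 36970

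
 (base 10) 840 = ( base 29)ss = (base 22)1g4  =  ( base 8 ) 1510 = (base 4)31020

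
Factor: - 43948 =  - 2^2*10987^1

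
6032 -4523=1509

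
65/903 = 65/903 = 0.07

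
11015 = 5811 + 5204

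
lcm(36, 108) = 108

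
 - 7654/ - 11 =695+9/11=695.82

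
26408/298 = 13204/149=88.62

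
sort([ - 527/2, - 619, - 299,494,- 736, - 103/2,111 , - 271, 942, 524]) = [ - 736,  -  619, - 299, - 271, - 527/2, - 103/2,111,494,524,942]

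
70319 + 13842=84161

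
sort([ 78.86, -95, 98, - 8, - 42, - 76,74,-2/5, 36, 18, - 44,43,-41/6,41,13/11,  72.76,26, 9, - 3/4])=[ -95,-76,-44, - 42, - 8, - 41/6, - 3/4  ,-2/5,13/11,9,18,26,36,41,43,72.76,74,78.86,98] 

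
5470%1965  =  1540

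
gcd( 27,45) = 9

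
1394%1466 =1394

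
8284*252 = 2087568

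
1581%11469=1581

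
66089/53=1246 + 51/53 = 1246.96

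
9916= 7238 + 2678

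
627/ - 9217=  - 627/9217=- 0.07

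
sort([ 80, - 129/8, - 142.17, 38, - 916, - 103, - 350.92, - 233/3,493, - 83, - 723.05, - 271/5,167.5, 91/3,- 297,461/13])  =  [ - 916  , - 723.05, - 350.92, - 297, - 142.17 , - 103, - 83, - 233/3, - 271/5, - 129/8,91/3,461/13,38, 80,167.5, 493]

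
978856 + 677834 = 1656690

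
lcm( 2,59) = 118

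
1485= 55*27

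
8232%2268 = 1428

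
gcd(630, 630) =630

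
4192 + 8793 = 12985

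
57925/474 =57925/474 =122.20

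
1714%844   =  26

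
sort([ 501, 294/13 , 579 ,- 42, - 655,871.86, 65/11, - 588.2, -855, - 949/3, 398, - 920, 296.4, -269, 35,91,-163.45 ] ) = [ - 920,-855, - 655, - 588.2, - 949/3,- 269, - 163.45, - 42, 65/11,294/13, 35,91, 296.4, 398,501 , 579,871.86]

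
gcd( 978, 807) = 3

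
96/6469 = 96/6469= 0.01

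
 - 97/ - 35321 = 97/35321 = 0.00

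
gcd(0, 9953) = 9953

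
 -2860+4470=1610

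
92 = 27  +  65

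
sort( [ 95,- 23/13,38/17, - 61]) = [-61, - 23/13,38/17, 95]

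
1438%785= 653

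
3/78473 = 3/78473 = 0.00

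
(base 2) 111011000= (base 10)472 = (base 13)2a4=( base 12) 334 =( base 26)I4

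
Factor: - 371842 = - 2^1 * 89^1*2089^1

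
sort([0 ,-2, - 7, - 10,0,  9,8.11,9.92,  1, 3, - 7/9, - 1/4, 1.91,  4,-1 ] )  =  [ - 10, -7, - 2, - 1, - 7/9, - 1/4, 0, 0,1,1.91,3, 4,8.11,9 , 9.92 ]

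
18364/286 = 9182/143 =64.21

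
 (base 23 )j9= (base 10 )446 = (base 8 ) 676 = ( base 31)ec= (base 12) 312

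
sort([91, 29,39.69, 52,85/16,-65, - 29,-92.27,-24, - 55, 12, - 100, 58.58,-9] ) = [-100,  -  92.27, - 65,-55,-29, - 24,-9,85/16 , 12  ,  29, 39.69,  52,  58.58,91]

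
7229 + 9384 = 16613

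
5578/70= 79  +  24/35 = 79.69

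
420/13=32 + 4/13 = 32.31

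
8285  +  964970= 973255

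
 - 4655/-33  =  141 + 2/33 = 141.06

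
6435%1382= 907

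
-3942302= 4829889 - 8772191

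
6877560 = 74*92940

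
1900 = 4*475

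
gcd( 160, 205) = 5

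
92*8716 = 801872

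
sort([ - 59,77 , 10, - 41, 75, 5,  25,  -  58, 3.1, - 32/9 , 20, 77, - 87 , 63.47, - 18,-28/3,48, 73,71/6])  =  [ - 87, - 59,- 58, - 41,-18, - 28/3, - 32/9,  3.1, 5,10, 71/6, 20, 25, 48,63.47,73,75 , 77, 77 ] 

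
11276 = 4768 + 6508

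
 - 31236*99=  -  3092364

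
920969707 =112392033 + 808577674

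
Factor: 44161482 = 2^1*3^1 * 47^1*156601^1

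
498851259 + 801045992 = 1299897251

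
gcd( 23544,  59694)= 6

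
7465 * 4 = 29860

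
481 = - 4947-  - 5428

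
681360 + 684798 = 1366158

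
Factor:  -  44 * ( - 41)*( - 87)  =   - 2^2*3^1*11^1*29^1*41^1 = - 156948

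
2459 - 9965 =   -  7506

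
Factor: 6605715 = 3^1*  5^1*23^1*41^1*467^1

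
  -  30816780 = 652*( - 47265) 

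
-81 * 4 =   -  324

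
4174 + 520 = 4694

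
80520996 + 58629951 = 139150947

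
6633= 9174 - 2541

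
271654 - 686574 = - 414920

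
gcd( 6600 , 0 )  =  6600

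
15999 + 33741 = 49740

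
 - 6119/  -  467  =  6119/467 = 13.10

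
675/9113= 675/9113  =  0.07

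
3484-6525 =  - 3041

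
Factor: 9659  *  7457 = 13^1*743^1 * 7457^1 = 72027163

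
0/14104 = 0  =  0.00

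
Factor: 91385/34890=18277/6978 = 2^( - 1)*3^( - 1) * 7^2*373^1*1163^(-1)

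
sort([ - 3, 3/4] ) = [  -  3, 3/4]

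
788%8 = 4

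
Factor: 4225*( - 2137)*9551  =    -  86234307575  =  - 5^2*13^2*2137^1*9551^1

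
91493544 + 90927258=182420802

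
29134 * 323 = 9410282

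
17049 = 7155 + 9894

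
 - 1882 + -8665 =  - 10547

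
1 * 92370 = 92370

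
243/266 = 243/266 = 0.91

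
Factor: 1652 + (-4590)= -2938 = - 2^1*13^1*113^1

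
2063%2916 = 2063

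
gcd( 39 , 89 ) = 1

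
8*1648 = 13184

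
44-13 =31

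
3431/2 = 3431/2 = 1715.50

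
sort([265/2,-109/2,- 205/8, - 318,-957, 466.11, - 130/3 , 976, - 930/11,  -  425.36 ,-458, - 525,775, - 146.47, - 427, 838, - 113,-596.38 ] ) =[ - 957,-596.38, - 525,  -  458,-427, - 425.36,- 318,-146.47,-113, - 930/11, -109/2, - 130/3,-205/8, 265/2,466.11,775,838,976] 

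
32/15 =2 + 2/15 = 2.13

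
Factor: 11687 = 13^1*29^1*31^1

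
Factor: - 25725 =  - 3^1*5^2 * 7^3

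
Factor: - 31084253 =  - 31084253^1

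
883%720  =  163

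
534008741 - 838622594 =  - 304613853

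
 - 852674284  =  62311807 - 914986091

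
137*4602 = 630474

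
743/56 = 13+15/56  =  13.27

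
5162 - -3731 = 8893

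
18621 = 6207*3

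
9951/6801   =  1 + 1050/2267=1.46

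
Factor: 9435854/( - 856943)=-2^1*856943^( - 1 )*4717927^1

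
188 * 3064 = 576032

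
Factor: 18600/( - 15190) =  - 60/49= -2^2*3^1*5^1*7^( - 2)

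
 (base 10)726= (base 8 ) 1326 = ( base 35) kq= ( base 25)141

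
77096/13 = 5930  +  6/13 = 5930.46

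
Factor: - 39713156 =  - 2^2*7^1*17^1*83431^1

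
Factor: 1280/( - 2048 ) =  - 2^( - 3 )*5^1 = - 5/8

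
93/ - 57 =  - 2+ 7/19 = -1.63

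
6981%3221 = 539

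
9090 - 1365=7725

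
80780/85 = 950+6/17 = 950.35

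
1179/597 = 393/199 = 1.97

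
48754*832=40563328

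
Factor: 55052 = 2^2*13763^1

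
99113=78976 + 20137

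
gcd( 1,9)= 1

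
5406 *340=1838040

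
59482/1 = 59482=59482.00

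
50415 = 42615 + 7800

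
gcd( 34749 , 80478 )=9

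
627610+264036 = 891646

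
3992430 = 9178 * 435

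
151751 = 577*263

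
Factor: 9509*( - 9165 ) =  - 87149985 = - 3^1*5^1*13^1 *37^1*47^1*257^1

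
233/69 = 233/69= 3.38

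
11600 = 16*725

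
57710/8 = 28855/4=7213.75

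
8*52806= 422448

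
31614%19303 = 12311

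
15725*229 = 3601025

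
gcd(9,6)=3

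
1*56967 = 56967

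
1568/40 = 39  +  1/5 = 39.20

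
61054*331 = 20208874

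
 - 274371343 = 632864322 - 907235665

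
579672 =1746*332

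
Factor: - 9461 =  - 9461^1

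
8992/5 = 8992/5 = 1798.40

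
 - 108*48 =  - 5184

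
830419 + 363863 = 1194282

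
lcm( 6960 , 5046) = 201840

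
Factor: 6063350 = 2^1*5^2*121267^1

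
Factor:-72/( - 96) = 3/4 =2^ ( - 2)*3^1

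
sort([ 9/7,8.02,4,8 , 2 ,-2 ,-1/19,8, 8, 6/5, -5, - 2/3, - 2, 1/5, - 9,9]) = [ -9, - 5, - 2,-2, - 2/3, - 1/19,1/5,6/5,9/7,2,4,8,8, 8,8.02,9]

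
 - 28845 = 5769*( - 5) 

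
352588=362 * 974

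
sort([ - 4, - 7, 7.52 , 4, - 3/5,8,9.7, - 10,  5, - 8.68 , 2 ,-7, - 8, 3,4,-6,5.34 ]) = [ - 10, - 8.68, - 8, - 7 ,  -  7, - 6, - 4 , - 3/5 , 2,3,4, 4,5,5.34, 7.52, 8,  9.7] 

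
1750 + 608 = 2358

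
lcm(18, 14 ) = 126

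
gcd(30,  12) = 6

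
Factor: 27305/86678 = 2^ ( - 1 ) * 5^1*19^( - 1)*43^1*127^1*2281^( - 1)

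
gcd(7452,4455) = 81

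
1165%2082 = 1165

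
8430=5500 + 2930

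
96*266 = 25536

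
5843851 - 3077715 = 2766136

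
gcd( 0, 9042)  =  9042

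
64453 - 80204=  - 15751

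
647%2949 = 647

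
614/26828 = 307/13414 = 0.02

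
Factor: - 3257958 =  - 2^1*3^1*11^1*49363^1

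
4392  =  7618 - 3226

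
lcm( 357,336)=5712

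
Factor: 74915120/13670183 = 2^4*5^1 * 7^2*29^1 * 83^(  -  1)*659^1*164701^(- 1)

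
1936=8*242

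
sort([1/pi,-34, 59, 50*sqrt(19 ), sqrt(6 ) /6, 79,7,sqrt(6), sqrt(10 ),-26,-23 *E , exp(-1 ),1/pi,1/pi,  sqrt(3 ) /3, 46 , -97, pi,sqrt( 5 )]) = [ - 97,-23*E,-34, - 26 , 1/pi,1/pi, 1/pi, exp(-1 ),sqrt(6)/6,sqrt(3)/3, sqrt ( 5),sqrt(6), pi,sqrt( 10),7,46 , 59,79,50*sqrt(19 ) ]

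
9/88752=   3/29584=0.00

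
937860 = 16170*58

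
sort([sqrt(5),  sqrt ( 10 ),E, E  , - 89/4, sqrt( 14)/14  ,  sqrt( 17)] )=[ - 89/4, sqrt(14 ) /14,sqrt(5 ), E, E,sqrt(10 ),  sqrt(17 ) ] 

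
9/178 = 9/178 = 0.05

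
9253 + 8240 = 17493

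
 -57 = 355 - 412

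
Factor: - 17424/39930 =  - 2^3 * 3^1 * 5^( - 1 ) * 11^( - 1 ) = -24/55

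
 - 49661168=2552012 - 52213180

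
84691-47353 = 37338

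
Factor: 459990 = 2^1*3^2*5^1*19^1*269^1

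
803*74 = 59422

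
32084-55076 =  - 22992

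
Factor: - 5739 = - 3^1*1913^1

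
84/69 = 1 +5/23 = 1.22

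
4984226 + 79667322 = 84651548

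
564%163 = 75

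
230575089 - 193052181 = 37522908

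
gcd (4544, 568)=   568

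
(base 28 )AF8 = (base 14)3028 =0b10000001001100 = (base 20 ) 10D8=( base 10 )8268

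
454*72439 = 32887306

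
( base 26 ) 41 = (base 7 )210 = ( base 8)151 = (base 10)105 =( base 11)96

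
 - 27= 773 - 800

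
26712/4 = 6678 = 6678.00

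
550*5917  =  3254350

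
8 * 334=2672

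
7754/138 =56+13/69 = 56.19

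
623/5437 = 623/5437 = 0.11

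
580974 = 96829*6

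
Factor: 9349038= 2^1*3^2*519391^1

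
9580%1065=1060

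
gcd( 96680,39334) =2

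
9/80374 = 9/80374 = 0.00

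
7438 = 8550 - 1112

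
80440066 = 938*85757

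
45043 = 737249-692206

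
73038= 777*94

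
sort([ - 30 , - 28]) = [ - 30, - 28 ] 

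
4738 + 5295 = 10033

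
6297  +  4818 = 11115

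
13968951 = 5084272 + 8884679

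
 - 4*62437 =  - 249748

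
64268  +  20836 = 85104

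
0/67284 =0=   0.00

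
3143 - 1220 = 1923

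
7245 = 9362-2117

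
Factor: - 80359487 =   -  13^1*109^1 * 56711^1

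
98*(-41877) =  - 4103946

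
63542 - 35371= 28171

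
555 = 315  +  240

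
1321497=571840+749657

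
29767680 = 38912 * 765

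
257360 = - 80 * ( - 3217)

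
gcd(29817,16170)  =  3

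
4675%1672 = 1331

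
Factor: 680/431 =2^3*5^1*17^1 * 431^( - 1)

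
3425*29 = 99325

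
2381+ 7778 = 10159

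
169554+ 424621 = 594175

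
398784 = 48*8308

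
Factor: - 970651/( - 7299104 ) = 2^( - 5)*11^1*88241^1 *228097^( - 1 ) 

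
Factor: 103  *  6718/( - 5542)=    -17^ ( - 1 )* 103^1 * 163^( - 1)*3359^1= - 345977/2771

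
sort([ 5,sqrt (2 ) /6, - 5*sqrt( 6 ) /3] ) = [ - 5*sqrt(6) /3, sqrt (2)/6 , 5 ] 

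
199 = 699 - 500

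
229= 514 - 285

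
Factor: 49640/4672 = 2^(  -  3 ) * 5^1*17^1=85/8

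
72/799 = 72/799 = 0.09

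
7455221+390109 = 7845330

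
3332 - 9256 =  - 5924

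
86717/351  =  247+20/351 = 247.06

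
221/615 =221/615 = 0.36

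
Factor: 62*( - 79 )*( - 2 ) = 2^2*31^1* 79^1 = 9796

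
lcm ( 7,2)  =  14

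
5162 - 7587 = - 2425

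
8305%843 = 718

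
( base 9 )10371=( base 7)26011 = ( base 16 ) 1AD4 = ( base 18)133A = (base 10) 6868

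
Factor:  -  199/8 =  - 2^(-3)*199^1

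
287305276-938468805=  - 651163529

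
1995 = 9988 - 7993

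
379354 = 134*2831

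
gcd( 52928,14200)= 8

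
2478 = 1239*2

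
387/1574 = 387/1574= 0.25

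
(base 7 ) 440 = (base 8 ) 340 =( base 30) 7e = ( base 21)ae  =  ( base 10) 224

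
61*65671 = 4005931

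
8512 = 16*532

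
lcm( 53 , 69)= 3657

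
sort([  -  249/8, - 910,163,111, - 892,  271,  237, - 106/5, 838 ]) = [  -  910,  -  892, - 249/8, - 106/5, 111,163,237, 271, 838]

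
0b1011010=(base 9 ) 110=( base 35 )2k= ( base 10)90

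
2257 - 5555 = -3298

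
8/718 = 4/359 = 0.01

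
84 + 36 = 120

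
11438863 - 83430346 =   -  71991483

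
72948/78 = 935 + 3/13 = 935.23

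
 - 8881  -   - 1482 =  - 7399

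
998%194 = 28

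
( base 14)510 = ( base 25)1ej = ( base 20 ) 29E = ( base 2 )1111100010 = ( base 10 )994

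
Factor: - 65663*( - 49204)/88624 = 2^( - 2)*13^1*29^ (-1) * 191^ ( - 1)*5051^1*12301^1  =  807720563/22156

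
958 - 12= 946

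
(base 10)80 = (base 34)2C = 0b1010000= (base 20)40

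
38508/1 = 38508 = 38508.00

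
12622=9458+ 3164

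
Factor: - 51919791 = - 3^1  *7^1*11^1*43^1*5227^1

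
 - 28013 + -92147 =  - 120160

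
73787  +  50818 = 124605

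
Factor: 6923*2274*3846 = 60547201092 = 2^2*3^2 * 7^1*23^1*43^1 * 379^1*641^1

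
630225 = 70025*9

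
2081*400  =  832400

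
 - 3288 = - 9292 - -6004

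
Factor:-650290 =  - 2^1*5^1*65029^1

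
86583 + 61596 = 148179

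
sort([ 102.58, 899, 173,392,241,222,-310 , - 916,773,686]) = [-916, - 310,102.58 , 173,222,  241,392, 686,773,899 ] 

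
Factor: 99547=7^1*14221^1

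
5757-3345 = 2412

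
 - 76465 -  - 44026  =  - 32439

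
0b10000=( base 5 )31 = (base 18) g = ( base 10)16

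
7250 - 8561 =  - 1311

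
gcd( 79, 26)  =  1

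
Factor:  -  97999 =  - 11^1*59^1* 151^1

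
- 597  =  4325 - 4922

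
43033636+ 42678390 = 85712026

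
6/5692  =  3/2846 = 0.00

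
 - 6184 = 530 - 6714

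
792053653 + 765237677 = 1557291330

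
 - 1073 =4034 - 5107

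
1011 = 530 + 481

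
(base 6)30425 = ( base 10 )4049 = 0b111111010001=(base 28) 54H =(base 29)4NI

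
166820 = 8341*20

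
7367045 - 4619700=2747345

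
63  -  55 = 8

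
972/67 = 14 +34/67 =14.51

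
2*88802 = 177604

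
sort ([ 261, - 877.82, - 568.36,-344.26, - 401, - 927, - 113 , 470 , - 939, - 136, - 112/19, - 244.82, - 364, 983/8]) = [ - 939, - 927 , - 877.82,-568.36, - 401 , - 364, - 344.26,  -  244.82, - 136,  -  113, - 112/19,  983/8, 261, 470]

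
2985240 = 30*99508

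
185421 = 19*9759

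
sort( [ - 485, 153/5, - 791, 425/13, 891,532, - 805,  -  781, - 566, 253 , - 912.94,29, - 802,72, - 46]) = [ - 912.94,-805, - 802,-791,  -  781 , - 566,- 485, - 46  ,  29,  153/5,425/13,72 , 253, 532, 891]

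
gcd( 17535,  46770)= 15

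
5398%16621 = 5398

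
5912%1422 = 224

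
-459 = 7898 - 8357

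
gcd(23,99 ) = 1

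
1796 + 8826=10622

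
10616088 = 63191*168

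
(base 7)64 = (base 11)42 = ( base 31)1f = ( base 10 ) 46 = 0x2e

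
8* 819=6552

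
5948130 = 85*69978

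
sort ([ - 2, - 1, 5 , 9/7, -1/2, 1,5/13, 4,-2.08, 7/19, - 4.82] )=[-4.82, - 2.08, - 2, - 1,-1/2 , 7/19, 5/13, 1, 9/7, 4, 5]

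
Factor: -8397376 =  - 2^6*13^1*10093^1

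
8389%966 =661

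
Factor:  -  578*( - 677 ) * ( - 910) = -356088460 = - 2^2*5^1 * 7^1 * 13^1 * 17^2* 677^1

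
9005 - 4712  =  4293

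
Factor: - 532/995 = -2^2*5^( - 1)*7^1*19^1*199^( - 1)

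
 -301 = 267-568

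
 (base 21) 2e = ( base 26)24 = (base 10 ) 56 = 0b111000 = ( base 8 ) 70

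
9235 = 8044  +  1191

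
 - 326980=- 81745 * 4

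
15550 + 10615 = 26165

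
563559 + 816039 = 1379598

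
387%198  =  189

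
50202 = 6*8367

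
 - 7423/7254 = - 571/558 = -1.02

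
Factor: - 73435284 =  - 2^2*3^2*13^1*156913^1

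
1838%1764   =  74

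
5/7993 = 5/7993 =0.00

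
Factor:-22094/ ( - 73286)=11047^1*36643^(-1) = 11047/36643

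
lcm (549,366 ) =1098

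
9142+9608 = 18750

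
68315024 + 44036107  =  112351131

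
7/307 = 7/307 = 0.02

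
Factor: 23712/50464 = 3^1*13^1*83^( - 1) =39/83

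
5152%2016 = 1120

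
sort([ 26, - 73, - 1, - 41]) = [ - 73,-41, - 1,26]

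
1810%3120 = 1810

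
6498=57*114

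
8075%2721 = 2633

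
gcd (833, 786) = 1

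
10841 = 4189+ 6652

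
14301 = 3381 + 10920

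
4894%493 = 457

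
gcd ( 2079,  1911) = 21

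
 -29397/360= - 82 + 41/120 = -81.66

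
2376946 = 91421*26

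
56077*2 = 112154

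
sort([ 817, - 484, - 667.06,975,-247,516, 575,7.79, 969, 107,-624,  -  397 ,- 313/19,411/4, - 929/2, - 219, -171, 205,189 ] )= [ - 667.06, - 624, - 484, - 929/2, - 397, - 247,  -  219, - 171, - 313/19,7.79, 411/4,107,  189, 205, 516,575,817,969, 975] 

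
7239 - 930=6309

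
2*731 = 1462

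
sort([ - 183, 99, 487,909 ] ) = [- 183, 99, 487,  909]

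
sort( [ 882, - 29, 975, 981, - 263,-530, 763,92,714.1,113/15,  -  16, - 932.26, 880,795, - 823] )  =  [ - 932.26 ,  -  823, - 530, - 263, - 29 ,  -  16,113/15,92, 714.1,  763,795, 880, 882,975,  981] 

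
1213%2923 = 1213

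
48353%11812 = 1105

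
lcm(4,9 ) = 36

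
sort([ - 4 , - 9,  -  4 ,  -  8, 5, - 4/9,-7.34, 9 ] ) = [ - 9 , - 8, - 7.34  ,-4,  -  4,  -  4/9 , 5,9 ]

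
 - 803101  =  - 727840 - 75261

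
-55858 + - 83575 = - 139433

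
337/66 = 337/66  =  5.11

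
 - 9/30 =  -  1 + 7/10 = - 0.30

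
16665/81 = 5555/27 = 205.74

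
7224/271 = 26+ 178/271 =26.66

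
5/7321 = 5/7321 =0.00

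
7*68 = 476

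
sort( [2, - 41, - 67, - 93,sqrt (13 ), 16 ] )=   [ - 93, - 67, - 41, 2, sqrt( 13 ),16 ] 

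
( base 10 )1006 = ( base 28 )17Q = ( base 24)1HM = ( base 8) 1756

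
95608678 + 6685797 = 102294475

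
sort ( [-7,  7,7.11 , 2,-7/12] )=[ - 7, - 7/12,  2, 7, 7.11 ] 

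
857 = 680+177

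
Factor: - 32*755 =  - 24160 = -2^5*5^1*151^1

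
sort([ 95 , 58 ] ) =[ 58, 95 ]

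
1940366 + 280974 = 2221340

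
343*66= 22638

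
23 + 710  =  733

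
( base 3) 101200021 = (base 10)7783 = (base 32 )7J7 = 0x1E67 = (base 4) 1321213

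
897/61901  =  897/61901 = 0.01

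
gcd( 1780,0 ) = 1780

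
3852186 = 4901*786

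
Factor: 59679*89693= 3^2 * 19^1 * 257^1*349^2 = 5352788547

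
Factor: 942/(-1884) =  - 1/2 = - 2^( - 1)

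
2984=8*373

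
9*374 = 3366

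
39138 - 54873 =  - 15735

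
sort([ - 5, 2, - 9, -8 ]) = [ - 9 , - 8, - 5,2] 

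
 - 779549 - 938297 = -1717846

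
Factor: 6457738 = 2^1*7^1*101^1*4567^1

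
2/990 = 1/495 =0.00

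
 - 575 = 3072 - 3647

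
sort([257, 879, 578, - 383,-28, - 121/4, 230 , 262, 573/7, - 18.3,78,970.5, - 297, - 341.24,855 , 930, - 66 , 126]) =[ - 383,-341.24, - 297, - 66, - 121/4, - 28, - 18.3,78,573/7, 126, 230, 257,262, 578,855, 879, 930,970.5 ] 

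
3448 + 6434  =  9882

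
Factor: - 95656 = - 2^3 * 11^1*1087^1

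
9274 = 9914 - 640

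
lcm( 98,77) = 1078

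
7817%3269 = 1279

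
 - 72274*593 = - 42858482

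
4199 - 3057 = 1142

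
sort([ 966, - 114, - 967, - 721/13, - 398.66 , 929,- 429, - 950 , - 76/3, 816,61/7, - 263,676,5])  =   [ - 967, - 950, - 429, - 398.66, - 263, - 114, - 721/13, - 76/3,5, 61/7,676,816,  929,966]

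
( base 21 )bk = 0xFB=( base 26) 9H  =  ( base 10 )251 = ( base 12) 18b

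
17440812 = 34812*501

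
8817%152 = 1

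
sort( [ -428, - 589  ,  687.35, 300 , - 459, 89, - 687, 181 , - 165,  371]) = [ - 687, - 589, - 459, - 428, - 165 , 89, 181, 300,371, 687.35 ]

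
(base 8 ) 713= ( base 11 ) 388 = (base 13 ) 294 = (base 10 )459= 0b111001011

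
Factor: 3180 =2^2*3^1*5^1 *53^1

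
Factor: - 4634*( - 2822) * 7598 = 2^3*7^1*17^1*29^1*83^1* 131^1*331^1 = 99360170504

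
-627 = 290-917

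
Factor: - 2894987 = - 23^1*191^1*659^1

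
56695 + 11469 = 68164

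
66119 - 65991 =128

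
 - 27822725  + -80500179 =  - 108322904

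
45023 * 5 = 225115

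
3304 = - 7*(-472) 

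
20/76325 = 4/15265 = 0.00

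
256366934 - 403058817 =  - 146691883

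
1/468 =1/468 = 0.00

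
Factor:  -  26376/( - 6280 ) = 21/5 = 3^1*5^( - 1)*7^1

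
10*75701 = 757010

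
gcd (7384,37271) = 13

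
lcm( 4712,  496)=9424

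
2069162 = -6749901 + 8819063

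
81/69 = 27/23 = 1.17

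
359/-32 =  -359/32 =- 11.22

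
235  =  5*47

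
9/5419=9/5419  =  0.00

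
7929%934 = 457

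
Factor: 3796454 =2^1*1898227^1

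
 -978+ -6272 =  - 7250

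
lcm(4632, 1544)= 4632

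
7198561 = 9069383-1870822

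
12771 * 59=753489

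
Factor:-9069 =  - 3^1*3023^1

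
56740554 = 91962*617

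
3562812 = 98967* 36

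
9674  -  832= 8842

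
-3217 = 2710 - 5927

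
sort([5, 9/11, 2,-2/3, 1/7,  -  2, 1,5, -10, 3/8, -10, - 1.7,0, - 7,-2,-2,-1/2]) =[ - 10, - 10 ,-7,-2, - 2, - 2, - 1.7, - 2/3,  -  1/2, 0,1/7,  3/8,9/11,  1, 2, 5, 5] 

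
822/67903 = 822/67903 = 0.01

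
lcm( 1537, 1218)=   64554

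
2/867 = 2/867 =0.00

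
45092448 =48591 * 928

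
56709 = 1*56709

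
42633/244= 42633/244= 174.73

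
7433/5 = 7433/5 = 1486.60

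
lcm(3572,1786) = 3572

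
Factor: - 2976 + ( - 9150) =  - 12126=-2^1*3^1 *43^1 * 47^1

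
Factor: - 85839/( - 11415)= 28613/3805 = 5^(  -  1)*13^1*31^1*71^1*761^( - 1 ) 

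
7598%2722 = 2154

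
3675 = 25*147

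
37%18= 1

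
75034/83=904+ 2/83 = 904.02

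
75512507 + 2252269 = 77764776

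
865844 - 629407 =236437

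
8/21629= 8/21629 = 0.00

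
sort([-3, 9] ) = [ - 3, 9]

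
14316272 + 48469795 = 62786067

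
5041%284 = 213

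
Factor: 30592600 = 2^3*5^2*151^1*1013^1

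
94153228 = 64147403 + 30005825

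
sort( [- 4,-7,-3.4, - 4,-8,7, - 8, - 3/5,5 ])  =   [ - 8, - 8, - 7, - 4, - 4, - 3.4,-3/5, 5, 7] 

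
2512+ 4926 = 7438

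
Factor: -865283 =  - 17^1*23^1*2213^1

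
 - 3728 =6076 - 9804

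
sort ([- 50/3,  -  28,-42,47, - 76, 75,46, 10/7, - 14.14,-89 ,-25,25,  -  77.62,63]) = [-89, -77.62, -76, - 42, - 28, - 25,-50/3, - 14.14,10/7, 25, 46, 47, 63 , 75 ] 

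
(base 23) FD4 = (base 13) 3999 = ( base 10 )8238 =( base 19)13FB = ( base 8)20056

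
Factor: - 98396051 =  -  13^1*17^1*47^1 * 9473^1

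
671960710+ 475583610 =1147544320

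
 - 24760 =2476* ( - 10) 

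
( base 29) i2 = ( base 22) 11I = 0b1000001100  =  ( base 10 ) 524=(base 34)fe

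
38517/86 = 447+ 75/86 = 447.87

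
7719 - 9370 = - 1651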